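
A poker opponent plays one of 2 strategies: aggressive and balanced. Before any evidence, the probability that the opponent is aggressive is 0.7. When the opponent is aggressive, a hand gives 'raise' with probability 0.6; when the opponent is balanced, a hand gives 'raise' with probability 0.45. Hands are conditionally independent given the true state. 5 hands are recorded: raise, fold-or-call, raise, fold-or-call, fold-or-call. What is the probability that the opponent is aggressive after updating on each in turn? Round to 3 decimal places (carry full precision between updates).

After 'raise': P(aggressive) = 0.6·0.7000 / (0.6·0.7000 + 0.45·0.3000) ≈ 0.7568
After 'fold-or-call': P(aggressive) = 0.4·0.7568 / (0.4·0.7568 + 0.55·0.2432) ≈ 0.6935
After 'raise': P(aggressive) = 0.6·0.6935 / (0.6·0.6935 + 0.45·0.3065) ≈ 0.7510
After 'fold-or-call': P(aggressive) = 0.4·0.7510 / (0.4·0.7510 + 0.55·0.2490) ≈ 0.6869
After 'fold-or-call': P(aggressive) = 0.4·0.6869 / (0.4·0.6869 + 0.55·0.3131) ≈ 0.6147

0.615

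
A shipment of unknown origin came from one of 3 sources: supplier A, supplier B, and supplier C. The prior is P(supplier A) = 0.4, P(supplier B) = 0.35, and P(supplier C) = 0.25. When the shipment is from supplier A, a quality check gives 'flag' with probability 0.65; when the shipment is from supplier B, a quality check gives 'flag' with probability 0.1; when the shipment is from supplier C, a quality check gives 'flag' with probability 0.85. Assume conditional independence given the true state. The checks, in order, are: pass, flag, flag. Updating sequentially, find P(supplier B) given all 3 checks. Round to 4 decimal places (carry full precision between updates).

0.0352

After 'pass': normaliser = 0.35·0.4000 + 0.9·0.3500 + 0.15·0.2500; P(supplier A) ≈ 0.2843, P(supplier B) ≈ 0.6396, P(supplier C) ≈ 0.0761
After 'flag': normaliser = 0.65·0.2843 + 0.1·0.6396 + 0.85·0.0761; P(supplier A) ≈ 0.5895, P(supplier B) ≈ 0.2040, P(supplier C) ≈ 0.2065
After 'flag': normaliser = 0.65·0.5895 + 0.1·0.2040 + 0.85·0.2065; P(supplier A) ≈ 0.6617, P(supplier B) ≈ 0.0352, P(supplier C) ≈ 0.3031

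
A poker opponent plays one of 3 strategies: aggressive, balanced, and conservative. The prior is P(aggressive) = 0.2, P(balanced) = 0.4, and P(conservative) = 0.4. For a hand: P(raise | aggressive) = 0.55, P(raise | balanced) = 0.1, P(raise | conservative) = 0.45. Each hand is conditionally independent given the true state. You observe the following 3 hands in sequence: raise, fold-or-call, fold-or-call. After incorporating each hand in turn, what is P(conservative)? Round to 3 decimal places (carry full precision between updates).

Apply Bayes' rule sequentially, carrying P(conservative) forward.
After 'raise': normaliser = 0.55·0.2000 + 0.1·0.4000 + 0.45·0.4000; P(aggressive) ≈ 0.3333, P(balanced) ≈ 0.1212, P(conservative) ≈ 0.5455
After 'fold-or-call': normaliser = 0.45·0.3333 + 0.9·0.1212 + 0.55·0.5455; P(aggressive) ≈ 0.2683, P(balanced) ≈ 0.1951, P(conservative) ≈ 0.5366
After 'fold-or-call': normaliser = 0.45·0.2683 + 0.9·0.1951 + 0.55·0.5366; P(aggressive) ≈ 0.2041, P(balanced) ≈ 0.2969, P(conservative) ≈ 0.4990

0.499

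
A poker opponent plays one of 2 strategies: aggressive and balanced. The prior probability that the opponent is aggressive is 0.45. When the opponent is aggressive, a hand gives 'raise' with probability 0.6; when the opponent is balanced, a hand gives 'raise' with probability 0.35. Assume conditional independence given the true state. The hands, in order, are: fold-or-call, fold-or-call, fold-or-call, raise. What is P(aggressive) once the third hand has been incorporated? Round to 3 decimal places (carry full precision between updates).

0.160

After 'fold-or-call': P(aggressive) = 0.4·0.4500 / (0.4·0.4500 + 0.65·0.5500) ≈ 0.3349
After 'fold-or-call': P(aggressive) = 0.4·0.3349 / (0.4·0.3349 + 0.65·0.6651) ≈ 0.2366
After 'fold-or-call': P(aggressive) = 0.4·0.2366 / (0.4·0.2366 + 0.65·0.7634) ≈ 0.1601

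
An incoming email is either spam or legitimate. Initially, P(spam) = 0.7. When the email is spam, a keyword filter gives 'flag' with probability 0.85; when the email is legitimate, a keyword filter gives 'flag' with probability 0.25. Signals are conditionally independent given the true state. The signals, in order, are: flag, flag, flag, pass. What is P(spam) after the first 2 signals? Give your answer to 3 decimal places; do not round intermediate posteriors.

0.964

Apply Bayes' rule sequentially, carrying P(spam) forward.
After 'flag': P(spam) = 0.85·0.7000 / (0.85·0.7000 + 0.25·0.3000) ≈ 0.8881
After 'flag': P(spam) = 0.85·0.8881 / (0.85·0.8881 + 0.25·0.1119) ≈ 0.9643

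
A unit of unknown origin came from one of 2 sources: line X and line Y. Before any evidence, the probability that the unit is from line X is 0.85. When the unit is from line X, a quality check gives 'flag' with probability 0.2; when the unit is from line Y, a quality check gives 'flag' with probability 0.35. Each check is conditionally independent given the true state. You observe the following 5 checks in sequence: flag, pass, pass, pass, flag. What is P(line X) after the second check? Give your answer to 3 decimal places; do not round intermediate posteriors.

After 'flag': P(line X) = 0.2·0.8500 / (0.2·0.8500 + 0.35·0.1500) ≈ 0.7640
After 'pass': P(line X) = 0.8·0.7640 / (0.8·0.7640 + 0.65·0.2360) ≈ 0.7994

0.799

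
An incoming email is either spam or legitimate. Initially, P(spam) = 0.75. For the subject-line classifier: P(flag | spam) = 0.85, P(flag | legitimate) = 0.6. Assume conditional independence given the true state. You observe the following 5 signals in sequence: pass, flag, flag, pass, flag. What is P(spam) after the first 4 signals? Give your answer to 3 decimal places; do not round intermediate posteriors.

0.458

Each posterior becomes the prior for the next update.
After 'pass': P(spam) = 0.15·0.7500 / (0.15·0.7500 + 0.4·0.2500) ≈ 0.5294
After 'flag': P(spam) = 0.85·0.5294 / (0.85·0.5294 + 0.6·0.4706) ≈ 0.6145
After 'flag': P(spam) = 0.85·0.6145 / (0.85·0.6145 + 0.6·0.3855) ≈ 0.6930
After 'pass': P(spam) = 0.15·0.6930 / (0.15·0.6930 + 0.4·0.3070) ≈ 0.4585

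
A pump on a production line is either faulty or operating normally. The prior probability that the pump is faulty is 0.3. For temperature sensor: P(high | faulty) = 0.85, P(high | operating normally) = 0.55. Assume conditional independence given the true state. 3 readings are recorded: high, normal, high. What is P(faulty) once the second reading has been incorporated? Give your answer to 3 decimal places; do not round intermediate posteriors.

After 'high': P(faulty) = 0.85·0.3000 / (0.85·0.3000 + 0.55·0.7000) ≈ 0.3984
After 'normal': P(faulty) = 0.15·0.3984 / (0.15·0.3984 + 0.45·0.6016) ≈ 0.1809

0.181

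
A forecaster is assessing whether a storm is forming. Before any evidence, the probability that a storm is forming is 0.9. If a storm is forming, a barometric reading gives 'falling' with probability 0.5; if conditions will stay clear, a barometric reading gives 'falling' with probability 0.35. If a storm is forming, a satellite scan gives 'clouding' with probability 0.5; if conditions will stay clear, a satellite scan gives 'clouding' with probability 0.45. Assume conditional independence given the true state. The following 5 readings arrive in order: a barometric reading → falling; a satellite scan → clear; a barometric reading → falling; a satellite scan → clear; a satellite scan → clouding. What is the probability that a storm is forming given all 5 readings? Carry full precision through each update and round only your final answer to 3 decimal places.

After a barometric reading='falling': P(storm) = 0.5·0.9000 / (0.5·0.9000 + 0.35·0.1000) ≈ 0.9278
After a satellite scan='clear': P(storm) = 0.5·0.9278 / (0.5·0.9278 + 0.55·0.0722) ≈ 0.9212
After a barometric reading='falling': P(storm) = 0.5·0.9212 / (0.5·0.9212 + 0.35·0.0788) ≈ 0.9435
After a satellite scan='clear': P(storm) = 0.5·0.9435 / (0.5·0.9435 + 0.55·0.0565) ≈ 0.9382
After a satellite scan='clouding': P(storm) = 0.5·0.9382 / (0.5·0.9382 + 0.45·0.0618) ≈ 0.9440

0.944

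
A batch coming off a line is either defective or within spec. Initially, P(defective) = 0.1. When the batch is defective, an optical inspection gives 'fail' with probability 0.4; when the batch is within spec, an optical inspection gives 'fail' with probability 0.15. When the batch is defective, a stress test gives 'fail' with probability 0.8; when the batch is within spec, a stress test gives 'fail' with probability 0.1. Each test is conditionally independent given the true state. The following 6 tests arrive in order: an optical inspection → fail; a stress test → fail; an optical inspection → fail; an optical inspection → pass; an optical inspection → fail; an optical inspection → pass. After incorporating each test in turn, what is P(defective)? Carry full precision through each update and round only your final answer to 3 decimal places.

0.894

After an optical inspection='fail': P(defective) = 0.4·0.1000 / (0.4·0.1000 + 0.15·0.9000) ≈ 0.2286
After a stress test='fail': P(defective) = 0.8·0.2286 / (0.8·0.2286 + 0.1·0.7714) ≈ 0.7033
After an optical inspection='fail': P(defective) = 0.4·0.7033 / (0.4·0.7033 + 0.15·0.2967) ≈ 0.8634
After an optical inspection='pass': P(defective) = 0.6·0.8634 / (0.6·0.8634 + 0.85·0.1366) ≈ 0.8169
After an optical inspection='fail': P(defective) = 0.4·0.8169 / (0.4·0.8169 + 0.15·0.1831) ≈ 0.9225
After an optical inspection='pass': P(defective) = 0.6·0.9225 / (0.6·0.9225 + 0.85·0.0775) ≈ 0.8936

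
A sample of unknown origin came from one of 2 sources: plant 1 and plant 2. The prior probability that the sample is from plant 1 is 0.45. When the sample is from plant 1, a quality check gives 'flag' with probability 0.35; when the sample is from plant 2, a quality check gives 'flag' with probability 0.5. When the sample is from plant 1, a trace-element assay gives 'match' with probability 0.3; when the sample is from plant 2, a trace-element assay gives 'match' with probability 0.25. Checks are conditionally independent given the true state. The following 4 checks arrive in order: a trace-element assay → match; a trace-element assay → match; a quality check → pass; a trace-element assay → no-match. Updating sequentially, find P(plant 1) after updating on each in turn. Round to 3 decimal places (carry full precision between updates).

Apply Bayes' rule sequentially, carrying P(plant 1) forward.
After a trace-element assay='match': P(plant 1) = 0.3·0.4500 / (0.3·0.4500 + 0.25·0.5500) ≈ 0.4954
After a trace-element assay='match': P(plant 1) = 0.3·0.4954 / (0.3·0.4954 + 0.25·0.5046) ≈ 0.5409
After a quality check='pass': P(plant 1) = 0.65·0.5409 / (0.65·0.5409 + 0.5·0.4591) ≈ 0.6050
After a trace-element assay='no-match': P(plant 1) = 0.7·0.6050 / (0.7·0.6050 + 0.75·0.3950) ≈ 0.5884

0.588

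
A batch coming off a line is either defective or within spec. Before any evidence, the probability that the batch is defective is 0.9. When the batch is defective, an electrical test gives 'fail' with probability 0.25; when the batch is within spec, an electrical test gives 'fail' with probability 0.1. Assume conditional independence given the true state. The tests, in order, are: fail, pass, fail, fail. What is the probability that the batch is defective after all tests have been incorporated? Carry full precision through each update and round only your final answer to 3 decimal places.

0.992

After 'fail': P(defective) = 0.25·0.9000 / (0.25·0.9000 + 0.1·0.1000) ≈ 0.9574
After 'pass': P(defective) = 0.75·0.9574 / (0.75·0.9574 + 0.9·0.0426) ≈ 0.9494
After 'fail': P(defective) = 0.25·0.9494 / (0.25·0.9494 + 0.1·0.0506) ≈ 0.9791
After 'fail': P(defective) = 0.25·0.9791 / (0.25·0.9791 + 0.1·0.0209) ≈ 0.9915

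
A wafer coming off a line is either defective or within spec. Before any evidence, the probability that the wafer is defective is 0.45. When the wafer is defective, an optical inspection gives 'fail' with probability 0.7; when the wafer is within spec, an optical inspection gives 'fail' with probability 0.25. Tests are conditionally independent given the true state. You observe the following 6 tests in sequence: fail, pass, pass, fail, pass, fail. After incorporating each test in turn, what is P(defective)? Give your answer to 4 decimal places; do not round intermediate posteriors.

0.5348

After 'fail': P(defective) = 0.7·0.4500 / (0.7·0.4500 + 0.25·0.5500) ≈ 0.6961
After 'pass': P(defective) = 0.3·0.6961 / (0.3·0.6961 + 0.75·0.3039) ≈ 0.4782
After 'pass': P(defective) = 0.3·0.4782 / (0.3·0.4782 + 0.75·0.5218) ≈ 0.2682
After 'fail': P(defective) = 0.7·0.2682 / (0.7·0.2682 + 0.25·0.7318) ≈ 0.5065
After 'pass': P(defective) = 0.3·0.5065 / (0.3·0.5065 + 0.75·0.4935) ≈ 0.2910
After 'fail': P(defective) = 0.7·0.2910 / (0.7·0.2910 + 0.25·0.7090) ≈ 0.5348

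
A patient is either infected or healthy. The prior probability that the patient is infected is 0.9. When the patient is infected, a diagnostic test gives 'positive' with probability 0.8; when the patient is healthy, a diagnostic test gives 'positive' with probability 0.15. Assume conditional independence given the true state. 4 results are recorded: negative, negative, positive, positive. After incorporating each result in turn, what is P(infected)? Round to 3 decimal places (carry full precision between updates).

0.934

Apply Bayes' rule sequentially, carrying P(infected) forward.
After 'negative': P(infected) = 0.2·0.9000 / (0.2·0.9000 + 0.85·0.1000) ≈ 0.6792
After 'negative': P(infected) = 0.2·0.6792 / (0.2·0.6792 + 0.85·0.3208) ≈ 0.3326
After 'positive': P(infected) = 0.8·0.3326 / (0.8·0.3326 + 0.15·0.6674) ≈ 0.7266
After 'positive': P(infected) = 0.8·0.7266 / (0.8·0.7266 + 0.15·0.2734) ≈ 0.9341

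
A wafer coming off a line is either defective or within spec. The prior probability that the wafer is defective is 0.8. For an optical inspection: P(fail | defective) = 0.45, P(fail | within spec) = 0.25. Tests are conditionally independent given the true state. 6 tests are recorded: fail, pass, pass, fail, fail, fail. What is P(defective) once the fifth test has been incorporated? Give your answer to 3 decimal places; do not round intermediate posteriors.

0.926

After 'fail': P(defective) = 0.45·0.8000 / (0.45·0.8000 + 0.25·0.2000) ≈ 0.8780
After 'pass': P(defective) = 0.55·0.8780 / (0.55·0.8780 + 0.75·0.1220) ≈ 0.8408
After 'pass': P(defective) = 0.55·0.8408 / (0.55·0.8408 + 0.75·0.1592) ≈ 0.7947
After 'fail': P(defective) = 0.45·0.7947 / (0.45·0.7947 + 0.25·0.2053) ≈ 0.8745
After 'fail': P(defective) = 0.45·0.8745 / (0.45·0.8745 + 0.25·0.1255) ≈ 0.9262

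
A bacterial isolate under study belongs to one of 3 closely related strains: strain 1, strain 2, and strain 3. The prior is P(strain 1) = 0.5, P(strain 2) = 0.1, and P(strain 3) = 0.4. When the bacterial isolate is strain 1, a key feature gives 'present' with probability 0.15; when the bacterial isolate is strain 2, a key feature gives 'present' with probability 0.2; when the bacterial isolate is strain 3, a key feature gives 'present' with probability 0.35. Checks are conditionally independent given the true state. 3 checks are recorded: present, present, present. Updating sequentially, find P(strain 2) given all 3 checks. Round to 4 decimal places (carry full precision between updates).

0.0407

After 'present': normaliser = 0.15·0.5000 + 0.2·0.1000 + 0.35·0.4000; P(strain 1) ≈ 0.3191, P(strain 2) ≈ 0.0851, P(strain 3) ≈ 0.5957
After 'present': normaliser = 0.15·0.3191 + 0.2·0.0851 + 0.35·0.5957; P(strain 1) ≈ 0.1751, P(strain 2) ≈ 0.0623, P(strain 3) ≈ 0.7626
After 'present': normaliser = 0.15·0.1751 + 0.2·0.0623 + 0.35·0.7626; P(strain 1) ≈ 0.0859, P(strain 2) ≈ 0.0407, P(strain 3) ≈ 0.8733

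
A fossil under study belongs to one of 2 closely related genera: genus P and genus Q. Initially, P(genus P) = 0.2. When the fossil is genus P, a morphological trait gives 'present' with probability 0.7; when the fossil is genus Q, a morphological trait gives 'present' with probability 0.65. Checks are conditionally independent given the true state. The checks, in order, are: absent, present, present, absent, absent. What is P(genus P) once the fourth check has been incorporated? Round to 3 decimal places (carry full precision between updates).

0.176

Apply Bayes' rule sequentially, carrying P(genus P) forward.
After 'absent': P(genus P) = 0.3·0.2000 / (0.3·0.2000 + 0.35·0.8000) ≈ 0.1765
After 'present': P(genus P) = 0.7·0.1765 / (0.7·0.1765 + 0.65·0.8235) ≈ 0.1875
After 'present': P(genus P) = 0.7·0.1875 / (0.7·0.1875 + 0.65·0.8125) ≈ 0.1991
After 'absent': P(genus P) = 0.3·0.1991 / (0.3·0.1991 + 0.35·0.8009) ≈ 0.1756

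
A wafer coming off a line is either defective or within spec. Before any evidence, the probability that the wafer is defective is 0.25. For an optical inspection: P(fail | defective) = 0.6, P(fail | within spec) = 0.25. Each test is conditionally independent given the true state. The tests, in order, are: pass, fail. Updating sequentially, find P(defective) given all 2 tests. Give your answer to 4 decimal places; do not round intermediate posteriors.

After 'pass': P(defective) = 0.4·0.2500 / (0.4·0.2500 + 0.75·0.7500) ≈ 0.1509
After 'fail': P(defective) = 0.6·0.1509 / (0.6·0.1509 + 0.25·0.8491) ≈ 0.2991

0.2991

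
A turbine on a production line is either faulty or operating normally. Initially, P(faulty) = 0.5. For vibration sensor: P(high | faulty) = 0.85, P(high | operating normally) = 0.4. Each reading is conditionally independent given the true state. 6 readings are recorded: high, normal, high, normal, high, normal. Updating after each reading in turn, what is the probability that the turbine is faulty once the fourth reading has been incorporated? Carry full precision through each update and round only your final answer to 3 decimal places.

0.220

Apply Bayes' rule sequentially, carrying P(faulty) forward.
After 'high': P(faulty) = 0.85·0.5000 / (0.85·0.5000 + 0.4·0.5000) ≈ 0.6800
After 'normal': P(faulty) = 0.15·0.6800 / (0.15·0.6800 + 0.6·0.3200) ≈ 0.3469
After 'high': P(faulty) = 0.85·0.3469 / (0.85·0.3469 + 0.4·0.6531) ≈ 0.5303
After 'normal': P(faulty) = 0.15·0.5303 / (0.15·0.5303 + 0.6·0.4697) ≈ 0.2201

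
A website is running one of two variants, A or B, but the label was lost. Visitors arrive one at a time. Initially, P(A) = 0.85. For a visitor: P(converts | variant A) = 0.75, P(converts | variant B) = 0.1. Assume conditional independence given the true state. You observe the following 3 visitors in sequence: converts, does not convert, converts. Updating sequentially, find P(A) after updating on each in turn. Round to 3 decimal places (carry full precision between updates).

0.989

After 'converts': P(A) = 0.75·0.8500 / (0.75·0.8500 + 0.1·0.1500) ≈ 0.9770
After 'does not convert': P(A) = 0.25·0.9770 / (0.25·0.9770 + 0.9·0.0230) ≈ 0.9219
After 'converts': P(A) = 0.75·0.9219 / (0.75·0.9219 + 0.1·0.0781) ≈ 0.9888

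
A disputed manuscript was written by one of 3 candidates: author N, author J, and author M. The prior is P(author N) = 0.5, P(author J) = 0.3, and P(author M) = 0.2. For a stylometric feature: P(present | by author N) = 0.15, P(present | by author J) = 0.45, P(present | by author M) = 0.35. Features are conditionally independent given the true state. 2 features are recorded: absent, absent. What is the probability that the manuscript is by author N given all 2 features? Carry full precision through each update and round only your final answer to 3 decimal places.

0.673

Each posterior becomes the prior for the next update.
After 'absent': normaliser = 0.85·0.5000 + 0.55·0.3000 + 0.65·0.2000; P(author N) ≈ 0.5903, P(author J) ≈ 0.2292, P(author M) ≈ 0.1806
After 'absent': normaliser = 0.85·0.5903 + 0.55·0.2292 + 0.65·0.1806; P(author N) ≈ 0.6733, P(author J) ≈ 0.1692, P(author M) ≈ 0.1575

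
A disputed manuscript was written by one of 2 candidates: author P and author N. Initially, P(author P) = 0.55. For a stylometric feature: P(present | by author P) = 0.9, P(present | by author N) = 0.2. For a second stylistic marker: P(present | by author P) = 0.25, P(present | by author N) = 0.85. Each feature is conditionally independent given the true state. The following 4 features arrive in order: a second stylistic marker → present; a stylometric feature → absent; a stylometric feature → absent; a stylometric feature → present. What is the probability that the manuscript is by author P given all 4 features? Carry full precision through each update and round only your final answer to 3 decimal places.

After a second stylistic marker='present': P(author P) = 0.25·0.5500 / (0.25·0.5500 + 0.85·0.4500) ≈ 0.2644
After a stylometric feature='absent': P(author P) = 0.1·0.2644 / (0.1·0.2644 + 0.8·0.7356) ≈ 0.0430
After a stylometric feature='absent': P(author P) = 0.1·0.0430 / (0.1·0.0430 + 0.8·0.9570) ≈ 0.0056
After a stylometric feature='present': P(author P) = 0.9·0.0056 / (0.9·0.0056 + 0.2·0.9944) ≈ 0.0247

0.025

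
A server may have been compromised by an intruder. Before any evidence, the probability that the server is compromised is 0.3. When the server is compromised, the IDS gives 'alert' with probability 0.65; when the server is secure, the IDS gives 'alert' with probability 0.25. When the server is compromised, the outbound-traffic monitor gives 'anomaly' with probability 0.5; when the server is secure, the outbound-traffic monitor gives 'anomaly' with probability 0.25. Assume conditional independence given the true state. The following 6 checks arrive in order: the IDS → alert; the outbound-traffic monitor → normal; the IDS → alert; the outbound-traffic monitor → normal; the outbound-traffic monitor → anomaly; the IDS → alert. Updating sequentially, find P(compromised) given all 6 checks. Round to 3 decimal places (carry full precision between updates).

0.870

Apply Bayes' rule sequentially, carrying P(compromised) forward.
After the IDS='alert': P(compromised) = 0.65·0.3000 / (0.65·0.3000 + 0.25·0.7000) ≈ 0.5270
After the outbound-traffic monitor='normal': P(compromised) = 0.5·0.5270 / (0.5·0.5270 + 0.75·0.4730) ≈ 0.4262
After the IDS='alert': P(compromised) = 0.65·0.4262 / (0.65·0.4262 + 0.25·0.5738) ≈ 0.6589
After the outbound-traffic monitor='normal': P(compromised) = 0.5·0.6589 / (0.5·0.6589 + 0.75·0.3411) ≈ 0.5629
After the outbound-traffic monitor='anomaly': P(compromised) = 0.5·0.5629 / (0.5·0.5629 + 0.25·0.4371) ≈ 0.7203
After the IDS='alert': P(compromised) = 0.65·0.7203 / (0.65·0.7203 + 0.25·0.2797) ≈ 0.8701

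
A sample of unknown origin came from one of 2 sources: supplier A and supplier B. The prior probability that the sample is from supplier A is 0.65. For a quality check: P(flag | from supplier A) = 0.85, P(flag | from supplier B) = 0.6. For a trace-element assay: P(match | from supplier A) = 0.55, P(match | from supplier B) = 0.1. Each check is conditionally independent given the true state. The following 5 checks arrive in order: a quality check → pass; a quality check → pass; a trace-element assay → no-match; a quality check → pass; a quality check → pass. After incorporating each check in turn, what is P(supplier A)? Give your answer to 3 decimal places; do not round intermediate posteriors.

Each posterior becomes the prior for the next update.
After a quality check='pass': P(supplier A) = 0.15·0.6500 / (0.15·0.6500 + 0.4·0.3500) ≈ 0.4105
After a quality check='pass': P(supplier A) = 0.15·0.4105 / (0.15·0.4105 + 0.4·0.5895) ≈ 0.2071
After a trace-element assay='no-match': P(supplier A) = 0.45·0.2071 / (0.45·0.2071 + 0.9·0.7929) ≈ 0.1155
After a quality check='pass': P(supplier A) = 0.15·0.1155 / (0.15·0.1155 + 0.4·0.8845) ≈ 0.0467
After a quality check='pass': P(supplier A) = 0.15·0.0467 / (0.15·0.0467 + 0.4·0.9533) ≈ 0.0180

0.018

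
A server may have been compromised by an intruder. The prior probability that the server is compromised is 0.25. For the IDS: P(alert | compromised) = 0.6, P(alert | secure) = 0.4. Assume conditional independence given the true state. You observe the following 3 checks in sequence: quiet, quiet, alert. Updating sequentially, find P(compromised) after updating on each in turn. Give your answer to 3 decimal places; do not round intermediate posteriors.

After 'quiet': P(compromised) = 0.4·0.2500 / (0.4·0.2500 + 0.6·0.7500) ≈ 0.1818
After 'quiet': P(compromised) = 0.4·0.1818 / (0.4·0.1818 + 0.6·0.8182) ≈ 0.1290
After 'alert': P(compromised) = 0.6·0.1290 / (0.6·0.1290 + 0.4·0.8710) ≈ 0.1818

0.182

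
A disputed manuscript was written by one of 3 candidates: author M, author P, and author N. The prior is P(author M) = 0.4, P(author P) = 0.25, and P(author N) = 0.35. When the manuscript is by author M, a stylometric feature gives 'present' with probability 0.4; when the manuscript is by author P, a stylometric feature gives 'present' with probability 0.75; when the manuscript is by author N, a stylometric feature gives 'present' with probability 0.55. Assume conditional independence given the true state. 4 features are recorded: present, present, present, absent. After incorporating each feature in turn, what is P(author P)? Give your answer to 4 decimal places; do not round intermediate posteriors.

Apply Bayes' rule sequentially, carrying P(author P) forward.
After 'present': normaliser = 0.4·0.4000 + 0.75·0.2500 + 0.55·0.3500; P(author M) ≈ 0.2963, P(author P) ≈ 0.3472, P(author N) ≈ 0.3565
After 'present': normaliser = 0.4·0.2963 + 0.75·0.3472 + 0.55·0.3565; P(author M) ≈ 0.2061, P(author P) ≈ 0.4529, P(author N) ≈ 0.3410
After 'present': normaliser = 0.4·0.2061 + 0.75·0.4529 + 0.55·0.3410; P(author M) ≈ 0.1352, P(author P) ≈ 0.5572, P(author N) ≈ 0.3076
After 'absent': normaliser = 0.6·0.1352 + 0.25·0.5572 + 0.45·0.3076; P(author M) ≈ 0.2261, P(author P) ≈ 0.3881, P(author N) ≈ 0.3857

0.3881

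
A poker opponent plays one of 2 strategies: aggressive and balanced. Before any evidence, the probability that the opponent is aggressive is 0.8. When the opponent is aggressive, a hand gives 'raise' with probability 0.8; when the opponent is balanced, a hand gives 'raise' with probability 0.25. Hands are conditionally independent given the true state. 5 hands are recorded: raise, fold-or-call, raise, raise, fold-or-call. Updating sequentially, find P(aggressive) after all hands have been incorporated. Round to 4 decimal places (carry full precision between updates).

After 'raise': P(aggressive) = 0.8·0.8000 / (0.8·0.8000 + 0.25·0.2000) ≈ 0.9275
After 'fold-or-call': P(aggressive) = 0.2·0.9275 / (0.2·0.9275 + 0.75·0.0725) ≈ 0.7734
After 'raise': P(aggressive) = 0.8·0.7734 / (0.8·0.7734 + 0.25·0.2266) ≈ 0.9161
After 'raise': P(aggressive) = 0.8·0.9161 / (0.8·0.9161 + 0.25·0.0839) ≈ 0.9722
After 'fold-or-call': P(aggressive) = 0.2·0.9722 / (0.2·0.9722 + 0.75·0.0278) ≈ 0.9031

0.9031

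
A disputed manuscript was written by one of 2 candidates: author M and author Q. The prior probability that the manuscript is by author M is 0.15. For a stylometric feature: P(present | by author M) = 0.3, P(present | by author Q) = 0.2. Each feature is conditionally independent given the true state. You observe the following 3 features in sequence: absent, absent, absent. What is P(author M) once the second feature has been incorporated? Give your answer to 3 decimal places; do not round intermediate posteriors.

0.119

After 'absent': P(author M) = 0.7·0.1500 / (0.7·0.1500 + 0.8·0.8500) ≈ 0.1338
After 'absent': P(author M) = 0.7·0.1338 / (0.7·0.1338 + 0.8·0.8662) ≈ 0.1190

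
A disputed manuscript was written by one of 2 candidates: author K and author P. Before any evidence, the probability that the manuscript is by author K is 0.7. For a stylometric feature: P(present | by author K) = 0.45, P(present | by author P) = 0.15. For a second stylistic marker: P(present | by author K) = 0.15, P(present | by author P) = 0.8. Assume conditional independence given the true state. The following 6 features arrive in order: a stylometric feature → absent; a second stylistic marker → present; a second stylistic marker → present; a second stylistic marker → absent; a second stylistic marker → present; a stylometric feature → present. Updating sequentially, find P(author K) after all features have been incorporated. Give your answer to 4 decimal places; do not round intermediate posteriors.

After a stylometric feature='absent': P(author K) = 0.55·0.7000 / (0.55·0.7000 + 0.85·0.3000) ≈ 0.6016
After a second stylistic marker='present': P(author K) = 0.15·0.6016 / (0.15·0.6016 + 0.8·0.3984) ≈ 0.2206
After a second stylistic marker='present': P(author K) = 0.15·0.2206 / (0.15·0.2206 + 0.8·0.7794) ≈ 0.0504
After a second stylistic marker='absent': P(author K) = 0.85·0.0504 / (0.85·0.0504 + 0.2·0.9496) ≈ 0.1841
After a second stylistic marker='present': P(author K) = 0.15·0.1841 / (0.15·0.1841 + 0.8·0.8159) ≈ 0.0406
After a stylometric feature='present': P(author K) = 0.45·0.0406 / (0.45·0.0406 + 0.15·0.9594) ≈ 0.1126

0.1126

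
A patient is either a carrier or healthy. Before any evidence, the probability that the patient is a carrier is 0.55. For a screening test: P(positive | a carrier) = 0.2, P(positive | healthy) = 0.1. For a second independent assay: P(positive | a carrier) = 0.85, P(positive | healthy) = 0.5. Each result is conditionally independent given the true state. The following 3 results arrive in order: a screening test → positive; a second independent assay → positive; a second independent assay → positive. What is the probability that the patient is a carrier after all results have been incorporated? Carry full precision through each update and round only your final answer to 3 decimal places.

0.876

Apply Bayes' rule sequentially, carrying P(carrier) forward.
After a screening test='positive': P(carrier) = 0.2·0.5500 / (0.2·0.5500 + 0.1·0.4500) ≈ 0.7097
After a second independent assay='positive': P(carrier) = 0.85·0.7097 / (0.85·0.7097 + 0.5·0.2903) ≈ 0.8060
After a second independent assay='positive': P(carrier) = 0.85·0.8060 / (0.85·0.8060 + 0.5·0.1940) ≈ 0.8760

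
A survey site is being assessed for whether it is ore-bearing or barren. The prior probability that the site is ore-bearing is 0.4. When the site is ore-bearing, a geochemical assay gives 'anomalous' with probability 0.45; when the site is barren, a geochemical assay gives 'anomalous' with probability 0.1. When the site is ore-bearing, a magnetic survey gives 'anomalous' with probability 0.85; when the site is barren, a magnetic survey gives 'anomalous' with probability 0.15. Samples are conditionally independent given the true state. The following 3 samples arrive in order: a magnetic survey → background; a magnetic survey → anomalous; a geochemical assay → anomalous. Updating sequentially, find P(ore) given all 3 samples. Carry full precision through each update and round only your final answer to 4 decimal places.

After a magnetic survey='background': P(ore) = 0.15·0.4000 / (0.15·0.4000 + 0.85·0.6000) ≈ 0.1053
After a magnetic survey='anomalous': P(ore) = 0.85·0.1053 / (0.85·0.1053 + 0.15·0.8947) ≈ 0.4000
After a geochemical assay='anomalous': P(ore) = 0.45·0.4000 / (0.45·0.4000 + 0.1·0.6000) ≈ 0.7500

0.7500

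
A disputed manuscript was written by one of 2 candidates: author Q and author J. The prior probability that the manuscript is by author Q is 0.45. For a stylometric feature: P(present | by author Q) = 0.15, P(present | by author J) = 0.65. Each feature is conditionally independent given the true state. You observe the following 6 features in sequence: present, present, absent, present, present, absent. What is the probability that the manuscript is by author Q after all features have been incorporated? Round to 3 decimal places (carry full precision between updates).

After 'present': P(author Q) = 0.15·0.4500 / (0.15·0.4500 + 0.65·0.5500) ≈ 0.1588
After 'present': P(author Q) = 0.15·0.1588 / (0.15·0.1588 + 0.65·0.8412) ≈ 0.0418
After 'absent': P(author Q) = 0.85·0.0418 / (0.85·0.0418 + 0.35·0.9582) ≈ 0.0957
After 'present': P(author Q) = 0.15·0.0957 / (0.15·0.0957 + 0.65·0.9043) ≈ 0.0238
After 'present': P(author Q) = 0.15·0.0238 / (0.15·0.0238 + 0.65·0.9762) ≈ 0.0056
After 'absent': P(author Q) = 0.85·0.0056 / (0.85·0.0056 + 0.35·0.9944) ≈ 0.0135

0.014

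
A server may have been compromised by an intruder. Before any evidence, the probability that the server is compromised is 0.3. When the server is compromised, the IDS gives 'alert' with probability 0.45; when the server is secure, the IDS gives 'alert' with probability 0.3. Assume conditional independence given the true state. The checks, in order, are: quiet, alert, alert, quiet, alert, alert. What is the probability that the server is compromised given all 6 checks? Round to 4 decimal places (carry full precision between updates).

0.5725

After 'quiet': P(compromised) = 0.55·0.3000 / (0.55·0.3000 + 0.7·0.7000) ≈ 0.2519
After 'alert': P(compromised) = 0.45·0.2519 / (0.45·0.2519 + 0.3·0.7481) ≈ 0.3356
After 'alert': P(compromised) = 0.45·0.3356 / (0.45·0.3356 + 0.3·0.6644) ≈ 0.4311
After 'quiet': P(compromised) = 0.55·0.4311 / (0.55·0.4311 + 0.7·0.5689) ≈ 0.3732
After 'alert': P(compromised) = 0.45·0.3732 / (0.45·0.3732 + 0.3·0.6268) ≈ 0.4717
After 'alert': P(compromised) = 0.45·0.4717 / (0.45·0.4717 + 0.3·0.5283) ≈ 0.5725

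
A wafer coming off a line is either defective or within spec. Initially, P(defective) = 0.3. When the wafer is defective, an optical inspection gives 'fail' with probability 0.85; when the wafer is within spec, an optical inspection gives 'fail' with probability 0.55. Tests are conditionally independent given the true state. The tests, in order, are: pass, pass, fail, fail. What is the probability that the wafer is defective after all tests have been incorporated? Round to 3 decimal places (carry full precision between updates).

0.102

Each posterior becomes the prior for the next update.
After 'pass': P(defective) = 0.15·0.3000 / (0.15·0.3000 + 0.45·0.7000) ≈ 0.1250
After 'pass': P(defective) = 0.15·0.1250 / (0.15·0.1250 + 0.45·0.8750) ≈ 0.0455
After 'fail': P(defective) = 0.85·0.0455 / (0.85·0.0455 + 0.55·0.9545) ≈ 0.0685
After 'fail': P(defective) = 0.85·0.0685 / (0.85·0.0685 + 0.55·0.9315) ≈ 0.1021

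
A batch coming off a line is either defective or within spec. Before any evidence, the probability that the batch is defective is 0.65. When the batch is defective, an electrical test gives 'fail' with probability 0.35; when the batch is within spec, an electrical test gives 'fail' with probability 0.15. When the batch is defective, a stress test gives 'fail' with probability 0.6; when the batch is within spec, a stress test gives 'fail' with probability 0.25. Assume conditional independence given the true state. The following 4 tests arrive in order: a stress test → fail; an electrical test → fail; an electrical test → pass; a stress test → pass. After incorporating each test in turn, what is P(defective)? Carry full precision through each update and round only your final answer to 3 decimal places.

0.809

After a stress test='fail': P(defective) = 0.6·0.6500 / (0.6·0.6500 + 0.25·0.3500) ≈ 0.8168
After an electrical test='fail': P(defective) = 0.35·0.8168 / (0.35·0.8168 + 0.15·0.1832) ≈ 0.9123
After an electrical test='pass': P(defective) = 0.65·0.9123 / (0.65·0.9123 + 0.85·0.0877) ≈ 0.8883
After a stress test='pass': P(defective) = 0.4·0.8883 / (0.4·0.8883 + 0.75·0.1117) ≈ 0.8092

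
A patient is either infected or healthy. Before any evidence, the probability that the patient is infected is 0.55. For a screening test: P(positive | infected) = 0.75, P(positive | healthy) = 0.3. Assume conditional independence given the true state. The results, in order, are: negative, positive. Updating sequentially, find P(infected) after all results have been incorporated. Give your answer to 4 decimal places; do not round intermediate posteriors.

0.5218

After 'negative': P(infected) = 0.25·0.5500 / (0.25·0.5500 + 0.7·0.4500) ≈ 0.3039
After 'positive': P(infected) = 0.75·0.3039 / (0.75·0.3039 + 0.3·0.6961) ≈ 0.5218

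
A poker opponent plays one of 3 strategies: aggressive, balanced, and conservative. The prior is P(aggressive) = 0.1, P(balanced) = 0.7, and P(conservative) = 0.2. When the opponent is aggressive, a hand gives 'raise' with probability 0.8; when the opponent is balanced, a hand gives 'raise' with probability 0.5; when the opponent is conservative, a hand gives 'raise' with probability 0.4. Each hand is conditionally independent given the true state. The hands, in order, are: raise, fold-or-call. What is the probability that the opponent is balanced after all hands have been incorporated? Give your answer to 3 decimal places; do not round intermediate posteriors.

0.732

After 'raise': normaliser = 0.8·0.1000 + 0.5·0.7000 + 0.4·0.2000; P(aggressive) ≈ 0.1569, P(balanced) ≈ 0.6863, P(conservative) ≈ 0.1569
After 'fold-or-call': normaliser = 0.2·0.1569 + 0.5·0.6863 + 0.6·0.1569; P(aggressive) ≈ 0.0669, P(balanced) ≈ 0.7322, P(conservative) ≈ 0.2008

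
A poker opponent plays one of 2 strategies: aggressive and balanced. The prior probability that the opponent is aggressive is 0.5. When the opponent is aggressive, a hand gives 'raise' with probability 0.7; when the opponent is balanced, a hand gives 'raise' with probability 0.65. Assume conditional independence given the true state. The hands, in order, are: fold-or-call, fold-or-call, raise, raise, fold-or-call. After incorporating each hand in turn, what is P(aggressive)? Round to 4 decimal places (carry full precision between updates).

After 'fold-or-call': P(aggressive) = 0.3·0.5000 / (0.3·0.5000 + 0.35·0.5000) ≈ 0.4615
After 'fold-or-call': P(aggressive) = 0.3·0.4615 / (0.3·0.4615 + 0.35·0.5385) ≈ 0.4235
After 'raise': P(aggressive) = 0.7·0.4235 / (0.7·0.4235 + 0.65·0.5765) ≈ 0.4417
After 'raise': P(aggressive) = 0.7·0.4417 / (0.7·0.4417 + 0.65·0.5583) ≈ 0.4601
After 'fold-or-call': P(aggressive) = 0.3·0.4601 / (0.3·0.4601 + 0.35·0.5399) ≈ 0.4221

0.4221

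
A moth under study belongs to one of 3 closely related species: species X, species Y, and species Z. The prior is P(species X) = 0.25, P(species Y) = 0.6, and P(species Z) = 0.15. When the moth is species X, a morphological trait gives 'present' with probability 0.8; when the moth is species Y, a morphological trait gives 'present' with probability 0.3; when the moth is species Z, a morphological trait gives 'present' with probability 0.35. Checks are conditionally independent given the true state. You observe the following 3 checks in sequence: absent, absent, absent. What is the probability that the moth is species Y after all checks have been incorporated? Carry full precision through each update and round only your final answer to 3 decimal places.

0.827

After 'absent': normaliser = 0.2·0.2500 + 0.7·0.6000 + 0.65·0.1500; P(species X) ≈ 0.0881, P(species Y) ≈ 0.7401, P(species Z) ≈ 0.1718
After 'absent': normaliser = 0.2·0.0881 + 0.7·0.7401 + 0.65·0.1718; P(species X) ≈ 0.0272, P(species Y) ≈ 0.8003, P(species Z) ≈ 0.1725
After 'absent': normaliser = 0.2·0.0272 + 0.7·0.8003 + 0.65·0.1725; P(species X) ≈ 0.0080, P(species Y) ≈ 0.8265, P(species Z) ≈ 0.1654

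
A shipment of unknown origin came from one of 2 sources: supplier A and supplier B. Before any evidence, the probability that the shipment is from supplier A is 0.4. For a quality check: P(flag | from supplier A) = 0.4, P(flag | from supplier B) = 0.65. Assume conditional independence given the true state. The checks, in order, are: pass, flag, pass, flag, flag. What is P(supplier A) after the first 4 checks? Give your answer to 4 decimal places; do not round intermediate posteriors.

0.4259

Apply Bayes' rule sequentially, carrying P(supplier A) forward.
After 'pass': P(supplier A) = 0.6·0.4000 / (0.6·0.4000 + 0.35·0.6000) ≈ 0.5333
After 'flag': P(supplier A) = 0.4·0.5333 / (0.4·0.5333 + 0.65·0.4667) ≈ 0.4129
After 'pass': P(supplier A) = 0.6·0.4129 / (0.6·0.4129 + 0.35·0.5871) ≈ 0.5466
After 'flag': P(supplier A) = 0.4·0.5466 / (0.4·0.5466 + 0.65·0.4534) ≈ 0.4259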